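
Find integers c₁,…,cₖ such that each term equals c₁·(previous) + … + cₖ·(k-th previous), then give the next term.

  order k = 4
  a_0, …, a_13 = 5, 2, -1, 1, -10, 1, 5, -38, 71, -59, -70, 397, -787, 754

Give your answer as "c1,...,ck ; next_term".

-1,0,3,-3 ; 647

  a_4 = -1·1 + 0·-1 + 3·2 + -3·5 = -10
  a_5 = -1·-10 + 0·1 + 3·-1 + -3·2 = 1
  a_6 = -1·1 + 0·-10 + 3·1 + -3·-1 = 5
  a_7 = -1·5 + 0·1 + 3·-10 + -3·1 = -38
  a_8 = -1·-38 + 0·5 + 3·1 + -3·-10 = 71
  a_9 = -1·71 + 0·-38 + 3·5 + -3·1 = -59
  a_10 = -1·-59 + 0·71 + 3·-38 + -3·5 = -70
  a_11 = -1·-70 + 0·-59 + 3·71 + -3·-38 = 397
  a_12 = -1·397 + 0·-70 + 3·-59 + -3·71 = -787
  a_13 = -1·-787 + 0·397 + 3·-70 + -3·-59 = 754
  a_14 = -1·754 + 0·-787 + 3·397 + -3·-70 = 647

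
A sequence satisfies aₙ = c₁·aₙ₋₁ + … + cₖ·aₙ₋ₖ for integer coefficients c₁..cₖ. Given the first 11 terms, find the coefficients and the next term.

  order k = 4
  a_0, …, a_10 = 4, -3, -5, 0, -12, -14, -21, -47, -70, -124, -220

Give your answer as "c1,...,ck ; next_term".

  a_4 = 1·0 + 1·-5 + 1·-3 + -1·4 = -12
  a_5 = 1·-12 + 1·0 + 1·-5 + -1·-3 = -14
  a_6 = 1·-14 + 1·-12 + 1·0 + -1·-5 = -21
  a_7 = 1·-21 + 1·-14 + 1·-12 + -1·0 = -47
  a_8 = 1·-47 + 1·-21 + 1·-14 + -1·-12 = -70
  a_9 = 1·-70 + 1·-47 + 1·-21 + -1·-14 = -124
  a_10 = 1·-124 + 1·-70 + 1·-47 + -1·-21 = -220
  a_11 = 1·-220 + 1·-124 + 1·-70 + -1·-47 = -367

1,1,1,-1 ; -367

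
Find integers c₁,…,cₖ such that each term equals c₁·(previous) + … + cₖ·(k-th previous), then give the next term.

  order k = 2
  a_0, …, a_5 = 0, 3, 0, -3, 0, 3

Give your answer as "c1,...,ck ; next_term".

0,-1 ; 0

  a_2 = 0·3 + -1·0 = 0
  a_3 = 0·0 + -1·3 = -3
  a_4 = 0·-3 + -1·0 = 0
  a_5 = 0·0 + -1·-3 = 3
  a_6 = 0·3 + -1·0 = 0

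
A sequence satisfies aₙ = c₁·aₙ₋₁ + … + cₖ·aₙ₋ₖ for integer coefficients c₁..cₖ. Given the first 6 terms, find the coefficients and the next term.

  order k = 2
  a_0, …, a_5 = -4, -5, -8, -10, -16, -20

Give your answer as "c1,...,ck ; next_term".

  a_2 = 0·-5 + 2·-4 = -8
  a_3 = 0·-8 + 2·-5 = -10
  a_4 = 0·-10 + 2·-8 = -16
  a_5 = 0·-16 + 2·-10 = -20
  a_6 = 0·-20 + 2·-16 = -32

0,2 ; -32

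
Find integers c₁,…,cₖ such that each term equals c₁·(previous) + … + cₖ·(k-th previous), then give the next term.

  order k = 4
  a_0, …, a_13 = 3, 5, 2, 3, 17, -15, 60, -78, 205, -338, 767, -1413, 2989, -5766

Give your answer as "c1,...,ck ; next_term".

  a_4 = -2·3 + 1·2 + 3·5 + 2·3 = 17
  a_5 = -2·17 + 1·3 + 3·2 + 2·5 = -15
  a_6 = -2·-15 + 1·17 + 3·3 + 2·2 = 60
  a_7 = -2·60 + 1·-15 + 3·17 + 2·3 = -78
  a_8 = -2·-78 + 1·60 + 3·-15 + 2·17 = 205
  a_9 = -2·205 + 1·-78 + 3·60 + 2·-15 = -338
  a_10 = -2·-338 + 1·205 + 3·-78 + 2·60 = 767
  a_11 = -2·767 + 1·-338 + 3·205 + 2·-78 = -1413
  a_12 = -2·-1413 + 1·767 + 3·-338 + 2·205 = 2989
  a_13 = -2·2989 + 1·-1413 + 3·767 + 2·-338 = -5766
  a_14 = -2·-5766 + 1·2989 + 3·-1413 + 2·767 = 11816

-2,1,3,2 ; 11816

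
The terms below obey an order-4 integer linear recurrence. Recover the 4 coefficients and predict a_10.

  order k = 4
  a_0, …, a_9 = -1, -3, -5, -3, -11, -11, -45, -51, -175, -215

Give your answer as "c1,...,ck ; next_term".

1,3,-3,2 ; -677

  a_4 = 1·-3 + 3·-5 + -3·-3 + 2·-1 = -11
  a_5 = 1·-11 + 3·-3 + -3·-5 + 2·-3 = -11
  a_6 = 1·-11 + 3·-11 + -3·-3 + 2·-5 = -45
  a_7 = 1·-45 + 3·-11 + -3·-11 + 2·-3 = -51
  a_8 = 1·-51 + 3·-45 + -3·-11 + 2·-11 = -175
  a_9 = 1·-175 + 3·-51 + -3·-45 + 2·-11 = -215
  a_10 = 1·-215 + 3·-175 + -3·-51 + 2·-45 = -677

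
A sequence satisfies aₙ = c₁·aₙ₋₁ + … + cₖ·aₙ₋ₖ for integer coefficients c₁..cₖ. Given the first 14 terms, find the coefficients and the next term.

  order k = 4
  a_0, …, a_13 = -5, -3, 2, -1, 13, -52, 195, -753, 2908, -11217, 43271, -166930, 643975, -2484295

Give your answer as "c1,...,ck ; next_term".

-4,-1,-2,-1 ; 9583794

  a_4 = -4·-1 + -1·2 + -2·-3 + -1·-5 = 13
  a_5 = -4·13 + -1·-1 + -2·2 + -1·-3 = -52
  a_6 = -4·-52 + -1·13 + -2·-1 + -1·2 = 195
  a_7 = -4·195 + -1·-52 + -2·13 + -1·-1 = -753
  a_8 = -4·-753 + -1·195 + -2·-52 + -1·13 = 2908
  a_9 = -4·2908 + -1·-753 + -2·195 + -1·-52 = -11217
  a_10 = -4·-11217 + -1·2908 + -2·-753 + -1·195 = 43271
  a_11 = -4·43271 + -1·-11217 + -2·2908 + -1·-753 = -166930
  a_12 = -4·-166930 + -1·43271 + -2·-11217 + -1·2908 = 643975
  a_13 = -4·643975 + -1·-166930 + -2·43271 + -1·-11217 = -2484295
  a_14 = -4·-2484295 + -1·643975 + -2·-166930 + -1·43271 = 9583794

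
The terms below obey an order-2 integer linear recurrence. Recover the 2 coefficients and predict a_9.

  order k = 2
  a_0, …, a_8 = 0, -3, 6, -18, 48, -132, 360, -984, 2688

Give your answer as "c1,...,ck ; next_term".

-2,2 ; -7344

  a_2 = -2·-3 + 2·0 = 6
  a_3 = -2·6 + 2·-3 = -18
  a_4 = -2·-18 + 2·6 = 48
  a_5 = -2·48 + 2·-18 = -132
  a_6 = -2·-132 + 2·48 = 360
  a_7 = -2·360 + 2·-132 = -984
  a_8 = -2·-984 + 2·360 = 2688
  a_9 = -2·2688 + 2·-984 = -7344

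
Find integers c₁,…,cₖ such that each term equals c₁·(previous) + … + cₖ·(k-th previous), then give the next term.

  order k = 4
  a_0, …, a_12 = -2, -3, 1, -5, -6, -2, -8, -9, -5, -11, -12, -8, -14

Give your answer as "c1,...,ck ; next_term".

  a_4 = 1·-5 + 0·1 + 1·-3 + -1·-2 = -6
  a_5 = 1·-6 + 0·-5 + 1·1 + -1·-3 = -2
  a_6 = 1·-2 + 0·-6 + 1·-5 + -1·1 = -8
  a_7 = 1·-8 + 0·-2 + 1·-6 + -1·-5 = -9
  a_8 = 1·-9 + 0·-8 + 1·-2 + -1·-6 = -5
  a_9 = 1·-5 + 0·-9 + 1·-8 + -1·-2 = -11
  a_10 = 1·-11 + 0·-5 + 1·-9 + -1·-8 = -12
  a_11 = 1·-12 + 0·-11 + 1·-5 + -1·-9 = -8
  a_12 = 1·-8 + 0·-12 + 1·-11 + -1·-5 = -14
  a_13 = 1·-14 + 0·-8 + 1·-12 + -1·-11 = -15

1,0,1,-1 ; -15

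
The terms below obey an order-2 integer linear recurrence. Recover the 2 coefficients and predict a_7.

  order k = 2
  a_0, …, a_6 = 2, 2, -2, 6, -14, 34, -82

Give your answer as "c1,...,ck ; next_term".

-2,1 ; 198

  a_2 = -2·2 + 1·2 = -2
  a_3 = -2·-2 + 1·2 = 6
  a_4 = -2·6 + 1·-2 = -14
  a_5 = -2·-14 + 1·6 = 34
  a_6 = -2·34 + 1·-14 = -82
  a_7 = -2·-82 + 1·34 = 198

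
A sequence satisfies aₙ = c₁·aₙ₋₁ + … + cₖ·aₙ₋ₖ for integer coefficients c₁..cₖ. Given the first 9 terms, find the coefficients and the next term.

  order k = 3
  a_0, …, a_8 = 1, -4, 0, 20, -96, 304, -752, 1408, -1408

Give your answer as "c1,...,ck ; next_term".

  a_3 = -4·0 + -4·-4 + 4·1 = 20
  a_4 = -4·20 + -4·0 + 4·-4 = -96
  a_5 = -4·-96 + -4·20 + 4·0 = 304
  a_6 = -4·304 + -4·-96 + 4·20 = -752
  a_7 = -4·-752 + -4·304 + 4·-96 = 1408
  a_8 = -4·1408 + -4·-752 + 4·304 = -1408
  a_9 = -4·-1408 + -4·1408 + 4·-752 = -3008

-4,-4,4 ; -3008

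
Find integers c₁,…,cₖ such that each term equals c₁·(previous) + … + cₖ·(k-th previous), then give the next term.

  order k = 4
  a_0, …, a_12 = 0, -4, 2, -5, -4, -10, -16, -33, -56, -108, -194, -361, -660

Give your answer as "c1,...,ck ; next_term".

0,2,2,1 ; -1218

  a_4 = 0·-5 + 2·2 + 2·-4 + 1·0 = -4
  a_5 = 0·-4 + 2·-5 + 2·2 + 1·-4 = -10
  a_6 = 0·-10 + 2·-4 + 2·-5 + 1·2 = -16
  a_7 = 0·-16 + 2·-10 + 2·-4 + 1·-5 = -33
  a_8 = 0·-33 + 2·-16 + 2·-10 + 1·-4 = -56
  a_9 = 0·-56 + 2·-33 + 2·-16 + 1·-10 = -108
  a_10 = 0·-108 + 2·-56 + 2·-33 + 1·-16 = -194
  a_11 = 0·-194 + 2·-108 + 2·-56 + 1·-33 = -361
  a_12 = 0·-361 + 2·-194 + 2·-108 + 1·-56 = -660
  a_13 = 0·-660 + 2·-361 + 2·-194 + 1·-108 = -1218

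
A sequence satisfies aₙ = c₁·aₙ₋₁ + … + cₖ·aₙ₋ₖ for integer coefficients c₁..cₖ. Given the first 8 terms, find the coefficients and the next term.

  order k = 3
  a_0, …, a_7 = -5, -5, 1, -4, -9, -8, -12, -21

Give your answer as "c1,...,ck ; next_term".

  a_3 = 1·1 + 0·-5 + 1·-5 = -4
  a_4 = 1·-4 + 0·1 + 1·-5 = -9
  a_5 = 1·-9 + 0·-4 + 1·1 = -8
  a_6 = 1·-8 + 0·-9 + 1·-4 = -12
  a_7 = 1·-12 + 0·-8 + 1·-9 = -21
  a_8 = 1·-21 + 0·-12 + 1·-8 = -29

1,0,1 ; -29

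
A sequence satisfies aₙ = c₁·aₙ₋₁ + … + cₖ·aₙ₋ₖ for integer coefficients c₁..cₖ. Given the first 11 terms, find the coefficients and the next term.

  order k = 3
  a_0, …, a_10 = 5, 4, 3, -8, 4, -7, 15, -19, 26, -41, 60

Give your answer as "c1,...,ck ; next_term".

  a_3 = -1·3 + 0·4 + -1·5 = -8
  a_4 = -1·-8 + 0·3 + -1·4 = 4
  a_5 = -1·4 + 0·-8 + -1·3 = -7
  a_6 = -1·-7 + 0·4 + -1·-8 = 15
  a_7 = -1·15 + 0·-7 + -1·4 = -19
  a_8 = -1·-19 + 0·15 + -1·-7 = 26
  a_9 = -1·26 + 0·-19 + -1·15 = -41
  a_10 = -1·-41 + 0·26 + -1·-19 = 60
  a_11 = -1·60 + 0·-41 + -1·26 = -86

-1,0,-1 ; -86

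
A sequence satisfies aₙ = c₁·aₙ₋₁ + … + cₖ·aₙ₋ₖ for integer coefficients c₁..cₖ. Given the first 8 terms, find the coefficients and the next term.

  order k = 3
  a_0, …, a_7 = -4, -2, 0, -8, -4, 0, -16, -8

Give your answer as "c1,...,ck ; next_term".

  a_3 = 0·0 + 0·-2 + 2·-4 = -8
  a_4 = 0·-8 + 0·0 + 2·-2 = -4
  a_5 = 0·-4 + 0·-8 + 2·0 = 0
  a_6 = 0·0 + 0·-4 + 2·-8 = -16
  a_7 = 0·-16 + 0·0 + 2·-4 = -8
  a_8 = 0·-8 + 0·-16 + 2·0 = 0

0,0,2 ; 0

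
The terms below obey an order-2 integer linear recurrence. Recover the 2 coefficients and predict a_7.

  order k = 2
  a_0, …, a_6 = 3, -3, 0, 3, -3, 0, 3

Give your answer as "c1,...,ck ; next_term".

  a_2 = -1·-3 + -1·3 = 0
  a_3 = -1·0 + -1·-3 = 3
  a_4 = -1·3 + -1·0 = -3
  a_5 = -1·-3 + -1·3 = 0
  a_6 = -1·0 + -1·-3 = 3
  a_7 = -1·3 + -1·0 = -3

-1,-1 ; -3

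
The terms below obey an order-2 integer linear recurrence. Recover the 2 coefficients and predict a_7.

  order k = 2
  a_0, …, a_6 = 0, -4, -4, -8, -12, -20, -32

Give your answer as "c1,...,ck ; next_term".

  a_2 = 1·-4 + 1·0 = -4
  a_3 = 1·-4 + 1·-4 = -8
  a_4 = 1·-8 + 1·-4 = -12
  a_5 = 1·-12 + 1·-8 = -20
  a_6 = 1·-20 + 1·-12 = -32
  a_7 = 1·-32 + 1·-20 = -52

1,1 ; -52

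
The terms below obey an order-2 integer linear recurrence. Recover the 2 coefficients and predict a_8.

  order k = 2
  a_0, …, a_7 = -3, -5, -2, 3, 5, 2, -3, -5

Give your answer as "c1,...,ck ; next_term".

1,-1 ; -2

  a_2 = 1·-5 + -1·-3 = -2
  a_3 = 1·-2 + -1·-5 = 3
  a_4 = 1·3 + -1·-2 = 5
  a_5 = 1·5 + -1·3 = 2
  a_6 = 1·2 + -1·5 = -3
  a_7 = 1·-3 + -1·2 = -5
  a_8 = 1·-5 + -1·-3 = -2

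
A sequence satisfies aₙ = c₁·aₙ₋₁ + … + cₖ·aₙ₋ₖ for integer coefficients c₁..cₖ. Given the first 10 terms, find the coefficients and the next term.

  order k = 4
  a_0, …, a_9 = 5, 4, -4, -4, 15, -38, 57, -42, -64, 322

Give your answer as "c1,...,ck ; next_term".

  a_4 = -2·-4 + -1·-4 + 2·4 + -1·5 = 15
  a_5 = -2·15 + -1·-4 + 2·-4 + -1·4 = -38
  a_6 = -2·-38 + -1·15 + 2·-4 + -1·-4 = 57
  a_7 = -2·57 + -1·-38 + 2·15 + -1·-4 = -42
  a_8 = -2·-42 + -1·57 + 2·-38 + -1·15 = -64
  a_9 = -2·-64 + -1·-42 + 2·57 + -1·-38 = 322
  a_10 = -2·322 + -1·-64 + 2·-42 + -1·57 = -721

-2,-1,2,-1 ; -721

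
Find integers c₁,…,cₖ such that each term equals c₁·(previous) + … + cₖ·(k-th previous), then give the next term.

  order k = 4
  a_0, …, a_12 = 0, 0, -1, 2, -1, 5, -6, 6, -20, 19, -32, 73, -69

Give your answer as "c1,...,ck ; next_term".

0,1,-3,-1 ; 150

  a_4 = 0·2 + 1·-1 + -3·0 + -1·0 = -1
  a_5 = 0·-1 + 1·2 + -3·-1 + -1·0 = 5
  a_6 = 0·5 + 1·-1 + -3·2 + -1·-1 = -6
  a_7 = 0·-6 + 1·5 + -3·-1 + -1·2 = 6
  a_8 = 0·6 + 1·-6 + -3·5 + -1·-1 = -20
  a_9 = 0·-20 + 1·6 + -3·-6 + -1·5 = 19
  a_10 = 0·19 + 1·-20 + -3·6 + -1·-6 = -32
  a_11 = 0·-32 + 1·19 + -3·-20 + -1·6 = 73
  a_12 = 0·73 + 1·-32 + -3·19 + -1·-20 = -69
  a_13 = 0·-69 + 1·73 + -3·-32 + -1·19 = 150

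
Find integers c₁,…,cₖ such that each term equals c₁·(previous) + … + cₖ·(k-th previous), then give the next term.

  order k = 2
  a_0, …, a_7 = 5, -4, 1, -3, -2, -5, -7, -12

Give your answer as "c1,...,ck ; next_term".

  a_2 = 1·-4 + 1·5 = 1
  a_3 = 1·1 + 1·-4 = -3
  a_4 = 1·-3 + 1·1 = -2
  a_5 = 1·-2 + 1·-3 = -5
  a_6 = 1·-5 + 1·-2 = -7
  a_7 = 1·-7 + 1·-5 = -12
  a_8 = 1·-12 + 1·-7 = -19

1,1 ; -19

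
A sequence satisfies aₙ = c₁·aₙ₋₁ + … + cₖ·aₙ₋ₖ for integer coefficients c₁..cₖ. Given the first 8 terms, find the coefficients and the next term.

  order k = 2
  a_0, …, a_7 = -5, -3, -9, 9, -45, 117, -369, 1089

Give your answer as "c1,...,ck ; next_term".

-2,3 ; -3285

  a_2 = -2·-3 + 3·-5 = -9
  a_3 = -2·-9 + 3·-3 = 9
  a_4 = -2·9 + 3·-9 = -45
  a_5 = -2·-45 + 3·9 = 117
  a_6 = -2·117 + 3·-45 = -369
  a_7 = -2·-369 + 3·117 = 1089
  a_8 = -2·1089 + 3·-369 = -3285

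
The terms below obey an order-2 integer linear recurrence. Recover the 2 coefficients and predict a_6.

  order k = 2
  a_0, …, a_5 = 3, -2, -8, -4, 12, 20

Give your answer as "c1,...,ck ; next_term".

  a_2 = 1·-2 + -2·3 = -8
  a_3 = 1·-8 + -2·-2 = -4
  a_4 = 1·-4 + -2·-8 = 12
  a_5 = 1·12 + -2·-4 = 20
  a_6 = 1·20 + -2·12 = -4

1,-2 ; -4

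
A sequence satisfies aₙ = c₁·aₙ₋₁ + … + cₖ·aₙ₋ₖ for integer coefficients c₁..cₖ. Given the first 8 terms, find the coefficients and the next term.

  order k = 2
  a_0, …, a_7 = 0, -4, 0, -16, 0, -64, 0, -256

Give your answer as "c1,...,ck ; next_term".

0,4 ; 0

  a_2 = 0·-4 + 4·0 = 0
  a_3 = 0·0 + 4·-4 = -16
  a_4 = 0·-16 + 4·0 = 0
  a_5 = 0·0 + 4·-16 = -64
  a_6 = 0·-64 + 4·0 = 0
  a_7 = 0·0 + 4·-64 = -256
  a_8 = 0·-256 + 4·0 = 0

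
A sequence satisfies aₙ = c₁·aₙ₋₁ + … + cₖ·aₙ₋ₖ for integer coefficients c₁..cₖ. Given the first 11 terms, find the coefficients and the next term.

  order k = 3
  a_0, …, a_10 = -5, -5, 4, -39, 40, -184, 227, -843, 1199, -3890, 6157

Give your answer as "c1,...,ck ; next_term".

  a_3 = -1·4 + 4·-5 + 3·-5 = -39
  a_4 = -1·-39 + 4·4 + 3·-5 = 40
  a_5 = -1·40 + 4·-39 + 3·4 = -184
  a_6 = -1·-184 + 4·40 + 3·-39 = 227
  a_7 = -1·227 + 4·-184 + 3·40 = -843
  a_8 = -1·-843 + 4·227 + 3·-184 = 1199
  a_9 = -1·1199 + 4·-843 + 3·227 = -3890
  a_10 = -1·-3890 + 4·1199 + 3·-843 = 6157
  a_11 = -1·6157 + 4·-3890 + 3·1199 = -18120

-1,4,3 ; -18120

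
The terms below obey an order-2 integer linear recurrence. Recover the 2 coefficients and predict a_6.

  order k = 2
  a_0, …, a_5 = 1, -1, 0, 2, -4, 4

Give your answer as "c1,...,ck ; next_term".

  a_2 = -2·-1 + -2·1 = 0
  a_3 = -2·0 + -2·-1 = 2
  a_4 = -2·2 + -2·0 = -4
  a_5 = -2·-4 + -2·2 = 4
  a_6 = -2·4 + -2·-4 = 0

-2,-2 ; 0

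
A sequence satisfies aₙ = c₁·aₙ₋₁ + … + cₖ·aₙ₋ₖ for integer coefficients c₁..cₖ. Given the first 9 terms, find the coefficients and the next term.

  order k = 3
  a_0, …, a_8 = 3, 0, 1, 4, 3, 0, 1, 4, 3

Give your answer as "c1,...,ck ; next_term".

1,-1,1 ; 0

  a_3 = 1·1 + -1·0 + 1·3 = 4
  a_4 = 1·4 + -1·1 + 1·0 = 3
  a_5 = 1·3 + -1·4 + 1·1 = 0
  a_6 = 1·0 + -1·3 + 1·4 = 1
  a_7 = 1·1 + -1·0 + 1·3 = 4
  a_8 = 1·4 + -1·1 + 1·0 = 3
  a_9 = 1·3 + -1·4 + 1·1 = 0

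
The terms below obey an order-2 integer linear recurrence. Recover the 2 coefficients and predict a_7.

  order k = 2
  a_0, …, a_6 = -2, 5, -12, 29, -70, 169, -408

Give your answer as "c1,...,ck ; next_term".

-2,1 ; 985

  a_2 = -2·5 + 1·-2 = -12
  a_3 = -2·-12 + 1·5 = 29
  a_4 = -2·29 + 1·-12 = -70
  a_5 = -2·-70 + 1·29 = 169
  a_6 = -2·169 + 1·-70 = -408
  a_7 = -2·-408 + 1·169 = 985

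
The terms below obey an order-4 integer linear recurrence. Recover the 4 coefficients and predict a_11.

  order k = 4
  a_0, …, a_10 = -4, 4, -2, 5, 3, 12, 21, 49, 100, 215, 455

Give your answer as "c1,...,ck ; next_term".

1,1,2,2 ; 968

  a_4 = 1·5 + 1·-2 + 2·4 + 2·-4 = 3
  a_5 = 1·3 + 1·5 + 2·-2 + 2·4 = 12
  a_6 = 1·12 + 1·3 + 2·5 + 2·-2 = 21
  a_7 = 1·21 + 1·12 + 2·3 + 2·5 = 49
  a_8 = 1·49 + 1·21 + 2·12 + 2·3 = 100
  a_9 = 1·100 + 1·49 + 2·21 + 2·12 = 215
  a_10 = 1·215 + 1·100 + 2·49 + 2·21 = 455
  a_11 = 1·455 + 1·215 + 2·100 + 2·49 = 968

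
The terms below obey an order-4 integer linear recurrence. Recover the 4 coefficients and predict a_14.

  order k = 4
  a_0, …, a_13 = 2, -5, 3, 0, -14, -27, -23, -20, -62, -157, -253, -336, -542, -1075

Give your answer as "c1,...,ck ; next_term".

  a_4 = 2·0 + -2·3 + 2·-5 + 1·2 = -14
  a_5 = 2·-14 + -2·0 + 2·3 + 1·-5 = -27
  a_6 = 2·-27 + -2·-14 + 2·0 + 1·3 = -23
  a_7 = 2·-23 + -2·-27 + 2·-14 + 1·0 = -20
  a_8 = 2·-20 + -2·-23 + 2·-27 + 1·-14 = -62
  a_9 = 2·-62 + -2·-20 + 2·-23 + 1·-27 = -157
  a_10 = 2·-157 + -2·-62 + 2·-20 + 1·-23 = -253
  a_11 = 2·-253 + -2·-157 + 2·-62 + 1·-20 = -336
  a_12 = 2·-336 + -2·-253 + 2·-157 + 1·-62 = -542
  a_13 = 2·-542 + -2·-336 + 2·-253 + 1·-157 = -1075
  a_14 = 2·-1075 + -2·-542 + 2·-336 + 1·-253 = -1991

2,-2,2,1 ; -1991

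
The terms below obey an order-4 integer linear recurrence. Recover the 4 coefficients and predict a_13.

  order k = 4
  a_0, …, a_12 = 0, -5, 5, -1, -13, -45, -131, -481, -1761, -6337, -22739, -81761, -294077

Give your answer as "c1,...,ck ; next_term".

3,1,3,4 ; -1057557

  a_4 = 3·-1 + 1·5 + 3·-5 + 4·0 = -13
  a_5 = 3·-13 + 1·-1 + 3·5 + 4·-5 = -45
  a_6 = 3·-45 + 1·-13 + 3·-1 + 4·5 = -131
  a_7 = 3·-131 + 1·-45 + 3·-13 + 4·-1 = -481
  a_8 = 3·-481 + 1·-131 + 3·-45 + 4·-13 = -1761
  a_9 = 3·-1761 + 1·-481 + 3·-131 + 4·-45 = -6337
  a_10 = 3·-6337 + 1·-1761 + 3·-481 + 4·-131 = -22739
  a_11 = 3·-22739 + 1·-6337 + 3·-1761 + 4·-481 = -81761
  a_12 = 3·-81761 + 1·-22739 + 3·-6337 + 4·-1761 = -294077
  a_13 = 3·-294077 + 1·-81761 + 3·-22739 + 4·-6337 = -1057557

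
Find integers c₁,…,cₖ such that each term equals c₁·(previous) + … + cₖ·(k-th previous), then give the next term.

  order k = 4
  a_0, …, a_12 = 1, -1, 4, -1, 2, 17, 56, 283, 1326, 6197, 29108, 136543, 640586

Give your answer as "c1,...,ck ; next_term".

4,3,2,-4 ; 3005401

  a_4 = 4·-1 + 3·4 + 2·-1 + -4·1 = 2
  a_5 = 4·2 + 3·-1 + 2·4 + -4·-1 = 17
  a_6 = 4·17 + 3·2 + 2·-1 + -4·4 = 56
  a_7 = 4·56 + 3·17 + 2·2 + -4·-1 = 283
  a_8 = 4·283 + 3·56 + 2·17 + -4·2 = 1326
  a_9 = 4·1326 + 3·283 + 2·56 + -4·17 = 6197
  a_10 = 4·6197 + 3·1326 + 2·283 + -4·56 = 29108
  a_11 = 4·29108 + 3·6197 + 2·1326 + -4·283 = 136543
  a_12 = 4·136543 + 3·29108 + 2·6197 + -4·1326 = 640586
  a_13 = 4·640586 + 3·136543 + 2·29108 + -4·6197 = 3005401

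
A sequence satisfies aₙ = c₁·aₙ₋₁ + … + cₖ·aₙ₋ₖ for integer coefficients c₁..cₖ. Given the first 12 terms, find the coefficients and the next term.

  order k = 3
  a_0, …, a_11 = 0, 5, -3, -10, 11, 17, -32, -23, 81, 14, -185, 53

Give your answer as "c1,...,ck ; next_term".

0,-2,1 ; 384

  a_3 = 0·-3 + -2·5 + 1·0 = -10
  a_4 = 0·-10 + -2·-3 + 1·5 = 11
  a_5 = 0·11 + -2·-10 + 1·-3 = 17
  a_6 = 0·17 + -2·11 + 1·-10 = -32
  a_7 = 0·-32 + -2·17 + 1·11 = -23
  a_8 = 0·-23 + -2·-32 + 1·17 = 81
  a_9 = 0·81 + -2·-23 + 1·-32 = 14
  a_10 = 0·14 + -2·81 + 1·-23 = -185
  a_11 = 0·-185 + -2·14 + 1·81 = 53
  a_12 = 0·53 + -2·-185 + 1·14 = 384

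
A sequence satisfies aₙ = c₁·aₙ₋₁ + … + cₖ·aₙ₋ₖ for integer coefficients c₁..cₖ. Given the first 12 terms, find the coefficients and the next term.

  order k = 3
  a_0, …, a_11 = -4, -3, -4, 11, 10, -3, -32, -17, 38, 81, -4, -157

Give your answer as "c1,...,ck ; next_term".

  a_3 = 0·-4 + -1·-3 + -2·-4 = 11
  a_4 = 0·11 + -1·-4 + -2·-3 = 10
  a_5 = 0·10 + -1·11 + -2·-4 = -3
  a_6 = 0·-3 + -1·10 + -2·11 = -32
  a_7 = 0·-32 + -1·-3 + -2·10 = -17
  a_8 = 0·-17 + -1·-32 + -2·-3 = 38
  a_9 = 0·38 + -1·-17 + -2·-32 = 81
  a_10 = 0·81 + -1·38 + -2·-17 = -4
  a_11 = 0·-4 + -1·81 + -2·38 = -157
  a_12 = 0·-157 + -1·-4 + -2·81 = -158

0,-1,-2 ; -158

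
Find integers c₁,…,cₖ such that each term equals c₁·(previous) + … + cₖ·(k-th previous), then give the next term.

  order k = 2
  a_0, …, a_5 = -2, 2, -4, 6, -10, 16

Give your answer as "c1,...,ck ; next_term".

  a_2 = -1·2 + 1·-2 = -4
  a_3 = -1·-4 + 1·2 = 6
  a_4 = -1·6 + 1·-4 = -10
  a_5 = -1·-10 + 1·6 = 16
  a_6 = -1·16 + 1·-10 = -26

-1,1 ; -26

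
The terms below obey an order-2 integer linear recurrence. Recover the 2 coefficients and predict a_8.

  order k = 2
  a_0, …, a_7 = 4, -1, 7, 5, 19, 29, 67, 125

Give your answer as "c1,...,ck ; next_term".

1,2 ; 259

  a_2 = 1·-1 + 2·4 = 7
  a_3 = 1·7 + 2·-1 = 5
  a_4 = 1·5 + 2·7 = 19
  a_5 = 1·19 + 2·5 = 29
  a_6 = 1·29 + 2·19 = 67
  a_7 = 1·67 + 2·29 = 125
  a_8 = 1·125 + 2·67 = 259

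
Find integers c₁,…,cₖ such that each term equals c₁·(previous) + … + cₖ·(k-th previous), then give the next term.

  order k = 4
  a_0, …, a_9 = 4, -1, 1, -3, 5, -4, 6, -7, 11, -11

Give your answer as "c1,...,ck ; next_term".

  a_4 = 0·-3 + 1·1 + 0·-1 + 1·4 = 5
  a_5 = 0·5 + 1·-3 + 0·1 + 1·-1 = -4
  a_6 = 0·-4 + 1·5 + 0·-3 + 1·1 = 6
  a_7 = 0·6 + 1·-4 + 0·5 + 1·-3 = -7
  a_8 = 0·-7 + 1·6 + 0·-4 + 1·5 = 11
  a_9 = 0·11 + 1·-7 + 0·6 + 1·-4 = -11
  a_10 = 0·-11 + 1·11 + 0·-7 + 1·6 = 17

0,1,0,1 ; 17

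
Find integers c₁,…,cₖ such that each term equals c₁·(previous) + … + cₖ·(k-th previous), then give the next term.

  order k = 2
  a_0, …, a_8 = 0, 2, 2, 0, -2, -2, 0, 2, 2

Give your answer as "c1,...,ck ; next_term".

1,-1 ; 0

  a_2 = 1·2 + -1·0 = 2
  a_3 = 1·2 + -1·2 = 0
  a_4 = 1·0 + -1·2 = -2
  a_5 = 1·-2 + -1·0 = -2
  a_6 = 1·-2 + -1·-2 = 0
  a_7 = 1·0 + -1·-2 = 2
  a_8 = 1·2 + -1·0 = 2
  a_9 = 1·2 + -1·2 = 0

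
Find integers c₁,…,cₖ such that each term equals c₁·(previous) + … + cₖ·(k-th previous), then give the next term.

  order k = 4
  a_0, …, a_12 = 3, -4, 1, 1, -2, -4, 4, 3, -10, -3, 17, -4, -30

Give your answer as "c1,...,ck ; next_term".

0,-1,1,1 ; 18

  a_4 = 0·1 + -1·1 + 1·-4 + 1·3 = -2
  a_5 = 0·-2 + -1·1 + 1·1 + 1·-4 = -4
  a_6 = 0·-4 + -1·-2 + 1·1 + 1·1 = 4
  a_7 = 0·4 + -1·-4 + 1·-2 + 1·1 = 3
  a_8 = 0·3 + -1·4 + 1·-4 + 1·-2 = -10
  a_9 = 0·-10 + -1·3 + 1·4 + 1·-4 = -3
  a_10 = 0·-3 + -1·-10 + 1·3 + 1·4 = 17
  a_11 = 0·17 + -1·-3 + 1·-10 + 1·3 = -4
  a_12 = 0·-4 + -1·17 + 1·-3 + 1·-10 = -30
  a_13 = 0·-30 + -1·-4 + 1·17 + 1·-3 = 18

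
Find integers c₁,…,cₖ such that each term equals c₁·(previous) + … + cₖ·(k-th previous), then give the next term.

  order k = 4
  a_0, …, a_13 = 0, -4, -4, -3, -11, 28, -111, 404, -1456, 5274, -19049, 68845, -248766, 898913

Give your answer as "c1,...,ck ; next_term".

-3,3,2,-3 ; -3248200

  a_4 = -3·-3 + 3·-4 + 2·-4 + -3·0 = -11
  a_5 = -3·-11 + 3·-3 + 2·-4 + -3·-4 = 28
  a_6 = -3·28 + 3·-11 + 2·-3 + -3·-4 = -111
  a_7 = -3·-111 + 3·28 + 2·-11 + -3·-3 = 404
  a_8 = -3·404 + 3·-111 + 2·28 + -3·-11 = -1456
  a_9 = -3·-1456 + 3·404 + 2·-111 + -3·28 = 5274
  a_10 = -3·5274 + 3·-1456 + 2·404 + -3·-111 = -19049
  a_11 = -3·-19049 + 3·5274 + 2·-1456 + -3·404 = 68845
  a_12 = -3·68845 + 3·-19049 + 2·5274 + -3·-1456 = -248766
  a_13 = -3·-248766 + 3·68845 + 2·-19049 + -3·5274 = 898913
  a_14 = -3·898913 + 3·-248766 + 2·68845 + -3·-19049 = -3248200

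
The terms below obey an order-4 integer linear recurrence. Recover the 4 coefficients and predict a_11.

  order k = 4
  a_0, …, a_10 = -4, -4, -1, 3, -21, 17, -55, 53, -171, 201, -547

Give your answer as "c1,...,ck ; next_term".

-1,2,2,2 ; 713

  a_4 = -1·3 + 2·-1 + 2·-4 + 2·-4 = -21
  a_5 = -1·-21 + 2·3 + 2·-1 + 2·-4 = 17
  a_6 = -1·17 + 2·-21 + 2·3 + 2·-1 = -55
  a_7 = -1·-55 + 2·17 + 2·-21 + 2·3 = 53
  a_8 = -1·53 + 2·-55 + 2·17 + 2·-21 = -171
  a_9 = -1·-171 + 2·53 + 2·-55 + 2·17 = 201
  a_10 = -1·201 + 2·-171 + 2·53 + 2·-55 = -547
  a_11 = -1·-547 + 2·201 + 2·-171 + 2·53 = 713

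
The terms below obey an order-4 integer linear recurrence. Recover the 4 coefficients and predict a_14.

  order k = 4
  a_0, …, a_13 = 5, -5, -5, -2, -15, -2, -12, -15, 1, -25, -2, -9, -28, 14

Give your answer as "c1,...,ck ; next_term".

  a_4 = 0·-2 + 1·-5 + 1·-5 + -1·5 = -15
  a_5 = 0·-15 + 1·-2 + 1·-5 + -1·-5 = -2
  a_6 = 0·-2 + 1·-15 + 1·-2 + -1·-5 = -12
  a_7 = 0·-12 + 1·-2 + 1·-15 + -1·-2 = -15
  a_8 = 0·-15 + 1·-12 + 1·-2 + -1·-15 = 1
  a_9 = 0·1 + 1·-15 + 1·-12 + -1·-2 = -25
  a_10 = 0·-25 + 1·1 + 1·-15 + -1·-12 = -2
  a_11 = 0·-2 + 1·-25 + 1·1 + -1·-15 = -9
  a_12 = 0·-9 + 1·-2 + 1·-25 + -1·1 = -28
  a_13 = 0·-28 + 1·-9 + 1·-2 + -1·-25 = 14
  a_14 = 0·14 + 1·-28 + 1·-9 + -1·-2 = -35

0,1,1,-1 ; -35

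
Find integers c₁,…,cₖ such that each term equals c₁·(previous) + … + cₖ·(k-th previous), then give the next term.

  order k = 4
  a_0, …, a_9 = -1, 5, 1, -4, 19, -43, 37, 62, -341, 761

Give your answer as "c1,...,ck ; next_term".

-2,-2,2,-3 ; -827

  a_4 = -2·-4 + -2·1 + 2·5 + -3·-1 = 19
  a_5 = -2·19 + -2·-4 + 2·1 + -3·5 = -43
  a_6 = -2·-43 + -2·19 + 2·-4 + -3·1 = 37
  a_7 = -2·37 + -2·-43 + 2·19 + -3·-4 = 62
  a_8 = -2·62 + -2·37 + 2·-43 + -3·19 = -341
  a_9 = -2·-341 + -2·62 + 2·37 + -3·-43 = 761
  a_10 = -2·761 + -2·-341 + 2·62 + -3·37 = -827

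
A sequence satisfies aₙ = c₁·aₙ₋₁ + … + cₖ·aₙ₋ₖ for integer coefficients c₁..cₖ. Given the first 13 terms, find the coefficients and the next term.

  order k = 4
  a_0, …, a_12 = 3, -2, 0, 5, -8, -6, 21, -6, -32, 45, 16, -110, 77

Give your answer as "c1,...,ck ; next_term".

  a_4 = 0·5 + -2·0 + 1·-2 + -2·3 = -8
  a_5 = 0·-8 + -2·5 + 1·0 + -2·-2 = -6
  a_6 = 0·-6 + -2·-8 + 1·5 + -2·0 = 21
  a_7 = 0·21 + -2·-6 + 1·-8 + -2·5 = -6
  a_8 = 0·-6 + -2·21 + 1·-6 + -2·-8 = -32
  a_9 = 0·-32 + -2·-6 + 1·21 + -2·-6 = 45
  a_10 = 0·45 + -2·-32 + 1·-6 + -2·21 = 16
  a_11 = 0·16 + -2·45 + 1·-32 + -2·-6 = -110
  a_12 = 0·-110 + -2·16 + 1·45 + -2·-32 = 77
  a_13 = 0·77 + -2·-110 + 1·16 + -2·45 = 146

0,-2,1,-2 ; 146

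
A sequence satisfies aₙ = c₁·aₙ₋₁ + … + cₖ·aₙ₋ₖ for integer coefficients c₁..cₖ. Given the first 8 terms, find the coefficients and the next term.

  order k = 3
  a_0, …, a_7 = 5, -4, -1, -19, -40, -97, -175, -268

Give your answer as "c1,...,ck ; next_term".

3,-1,-4 ; -241

  a_3 = 3·-1 + -1·-4 + -4·5 = -19
  a_4 = 3·-19 + -1·-1 + -4·-4 = -40
  a_5 = 3·-40 + -1·-19 + -4·-1 = -97
  a_6 = 3·-97 + -1·-40 + -4·-19 = -175
  a_7 = 3·-175 + -1·-97 + -4·-40 = -268
  a_8 = 3·-268 + -1·-175 + -4·-97 = -241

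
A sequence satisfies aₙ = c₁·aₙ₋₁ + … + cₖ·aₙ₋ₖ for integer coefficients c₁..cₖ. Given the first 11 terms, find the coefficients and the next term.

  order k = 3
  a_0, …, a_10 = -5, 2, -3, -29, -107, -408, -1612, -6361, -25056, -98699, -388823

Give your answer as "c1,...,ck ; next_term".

4,-1,3 ; -1531761

  a_3 = 4·-3 + -1·2 + 3·-5 = -29
  a_4 = 4·-29 + -1·-3 + 3·2 = -107
  a_5 = 4·-107 + -1·-29 + 3·-3 = -408
  a_6 = 4·-408 + -1·-107 + 3·-29 = -1612
  a_7 = 4·-1612 + -1·-408 + 3·-107 = -6361
  a_8 = 4·-6361 + -1·-1612 + 3·-408 = -25056
  a_9 = 4·-25056 + -1·-6361 + 3·-1612 = -98699
  a_10 = 4·-98699 + -1·-25056 + 3·-6361 = -388823
  a_11 = 4·-388823 + -1·-98699 + 3·-25056 = -1531761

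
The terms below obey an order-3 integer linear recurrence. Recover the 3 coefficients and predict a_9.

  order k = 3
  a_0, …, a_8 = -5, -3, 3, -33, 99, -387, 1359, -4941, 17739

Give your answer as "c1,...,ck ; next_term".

  a_3 = -3·3 + 3·-3 + 3·-5 = -33
  a_4 = -3·-33 + 3·3 + 3·-3 = 99
  a_5 = -3·99 + 3·-33 + 3·3 = -387
  a_6 = -3·-387 + 3·99 + 3·-33 = 1359
  a_7 = -3·1359 + 3·-387 + 3·99 = -4941
  a_8 = -3·-4941 + 3·1359 + 3·-387 = 17739
  a_9 = -3·17739 + 3·-4941 + 3·1359 = -63963

-3,3,3 ; -63963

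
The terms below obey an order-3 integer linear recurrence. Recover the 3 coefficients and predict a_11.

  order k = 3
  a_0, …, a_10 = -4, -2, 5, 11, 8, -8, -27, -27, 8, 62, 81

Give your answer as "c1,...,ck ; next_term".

1,-1,-1 ; 11

  a_3 = 1·5 + -1·-2 + -1·-4 = 11
  a_4 = 1·11 + -1·5 + -1·-2 = 8
  a_5 = 1·8 + -1·11 + -1·5 = -8
  a_6 = 1·-8 + -1·8 + -1·11 = -27
  a_7 = 1·-27 + -1·-8 + -1·8 = -27
  a_8 = 1·-27 + -1·-27 + -1·-8 = 8
  a_9 = 1·8 + -1·-27 + -1·-27 = 62
  a_10 = 1·62 + -1·8 + -1·-27 = 81
  a_11 = 1·81 + -1·62 + -1·8 = 11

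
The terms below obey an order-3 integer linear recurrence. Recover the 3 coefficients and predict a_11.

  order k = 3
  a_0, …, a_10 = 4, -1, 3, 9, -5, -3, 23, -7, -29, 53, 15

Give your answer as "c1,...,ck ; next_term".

  a_3 = 0·3 + -1·-1 + 2·4 = 9
  a_4 = 0·9 + -1·3 + 2·-1 = -5
  a_5 = 0·-5 + -1·9 + 2·3 = -3
  a_6 = 0·-3 + -1·-5 + 2·9 = 23
  a_7 = 0·23 + -1·-3 + 2·-5 = -7
  a_8 = 0·-7 + -1·23 + 2·-3 = -29
  a_9 = 0·-29 + -1·-7 + 2·23 = 53
  a_10 = 0·53 + -1·-29 + 2·-7 = 15
  a_11 = 0·15 + -1·53 + 2·-29 = -111

0,-1,2 ; -111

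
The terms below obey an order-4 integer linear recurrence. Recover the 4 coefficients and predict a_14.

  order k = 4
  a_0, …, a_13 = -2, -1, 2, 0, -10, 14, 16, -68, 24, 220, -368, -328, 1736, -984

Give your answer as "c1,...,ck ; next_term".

  a_4 = -2·0 + -4·2 + -2·-1 + 2·-2 = -10
  a_5 = -2·-10 + -4·0 + -2·2 + 2·-1 = 14
  a_6 = -2·14 + -4·-10 + -2·0 + 2·2 = 16
  a_7 = -2·16 + -4·14 + -2·-10 + 2·0 = -68
  a_8 = -2·-68 + -4·16 + -2·14 + 2·-10 = 24
  a_9 = -2·24 + -4·-68 + -2·16 + 2·14 = 220
  a_10 = -2·220 + -4·24 + -2·-68 + 2·16 = -368
  a_11 = -2·-368 + -4·220 + -2·24 + 2·-68 = -328
  a_12 = -2·-328 + -4·-368 + -2·220 + 2·24 = 1736
  a_13 = -2·1736 + -4·-328 + -2·-368 + 2·220 = -984
  a_14 = -2·-984 + -4·1736 + -2·-328 + 2·-368 = -5056

-2,-4,-2,2 ; -5056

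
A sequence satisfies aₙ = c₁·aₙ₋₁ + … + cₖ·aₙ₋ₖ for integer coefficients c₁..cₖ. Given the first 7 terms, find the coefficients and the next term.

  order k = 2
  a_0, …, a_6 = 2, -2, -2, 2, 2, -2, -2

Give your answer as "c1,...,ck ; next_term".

  a_2 = 0·-2 + -1·2 = -2
  a_3 = 0·-2 + -1·-2 = 2
  a_4 = 0·2 + -1·-2 = 2
  a_5 = 0·2 + -1·2 = -2
  a_6 = 0·-2 + -1·2 = -2
  a_7 = 0·-2 + -1·-2 = 2

0,-1 ; 2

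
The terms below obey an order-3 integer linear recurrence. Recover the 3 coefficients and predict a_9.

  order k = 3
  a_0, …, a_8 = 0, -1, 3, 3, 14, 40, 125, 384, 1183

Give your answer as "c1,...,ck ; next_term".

2,3,1 ; 3643

  a_3 = 2·3 + 3·-1 + 1·0 = 3
  a_4 = 2·3 + 3·3 + 1·-1 = 14
  a_5 = 2·14 + 3·3 + 1·3 = 40
  a_6 = 2·40 + 3·14 + 1·3 = 125
  a_7 = 2·125 + 3·40 + 1·14 = 384
  a_8 = 2·384 + 3·125 + 1·40 = 1183
  a_9 = 2·1183 + 3·384 + 1·125 = 3643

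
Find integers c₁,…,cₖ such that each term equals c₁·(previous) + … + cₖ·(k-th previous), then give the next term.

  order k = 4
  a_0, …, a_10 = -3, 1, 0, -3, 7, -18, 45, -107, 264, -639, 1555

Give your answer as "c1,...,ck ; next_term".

-1,3,-2,-2 ; -3786

  a_4 = -1·-3 + 3·0 + -2·1 + -2·-3 = 7
  a_5 = -1·7 + 3·-3 + -2·0 + -2·1 = -18
  a_6 = -1·-18 + 3·7 + -2·-3 + -2·0 = 45
  a_7 = -1·45 + 3·-18 + -2·7 + -2·-3 = -107
  a_8 = -1·-107 + 3·45 + -2·-18 + -2·7 = 264
  a_9 = -1·264 + 3·-107 + -2·45 + -2·-18 = -639
  a_10 = -1·-639 + 3·264 + -2·-107 + -2·45 = 1555
  a_11 = -1·1555 + 3·-639 + -2·264 + -2·-107 = -3786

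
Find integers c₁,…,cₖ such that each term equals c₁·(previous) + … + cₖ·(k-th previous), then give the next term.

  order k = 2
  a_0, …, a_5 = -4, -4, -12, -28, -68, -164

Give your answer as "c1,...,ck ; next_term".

  a_2 = 2·-4 + 1·-4 = -12
  a_3 = 2·-12 + 1·-4 = -28
  a_4 = 2·-28 + 1·-12 = -68
  a_5 = 2·-68 + 1·-28 = -164
  a_6 = 2·-164 + 1·-68 = -396

2,1 ; -396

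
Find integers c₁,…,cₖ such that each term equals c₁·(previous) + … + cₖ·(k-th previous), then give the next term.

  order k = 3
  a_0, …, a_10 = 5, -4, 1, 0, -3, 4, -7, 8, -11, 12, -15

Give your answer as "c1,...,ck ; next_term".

  a_3 = -1·1 + 1·-4 + 1·5 = 0
  a_4 = -1·0 + 1·1 + 1·-4 = -3
  a_5 = -1·-3 + 1·0 + 1·1 = 4
  a_6 = -1·4 + 1·-3 + 1·0 = -7
  a_7 = -1·-7 + 1·4 + 1·-3 = 8
  a_8 = -1·8 + 1·-7 + 1·4 = -11
  a_9 = -1·-11 + 1·8 + 1·-7 = 12
  a_10 = -1·12 + 1·-11 + 1·8 = -15
  a_11 = -1·-15 + 1·12 + 1·-11 = 16

-1,1,1 ; 16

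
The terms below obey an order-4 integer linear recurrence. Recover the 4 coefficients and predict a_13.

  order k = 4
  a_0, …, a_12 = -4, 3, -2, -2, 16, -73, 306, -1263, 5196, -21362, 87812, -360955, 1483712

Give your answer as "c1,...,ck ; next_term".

  a_4 = -4·-2 + 1·-2 + 2·3 + -1·-4 = 16
  a_5 = -4·16 + 1·-2 + 2·-2 + -1·3 = -73
  a_6 = -4·-73 + 1·16 + 2·-2 + -1·-2 = 306
  a_7 = -4·306 + 1·-73 + 2·16 + -1·-2 = -1263
  a_8 = -4·-1263 + 1·306 + 2·-73 + -1·16 = 5196
  a_9 = -4·5196 + 1·-1263 + 2·306 + -1·-73 = -21362
  a_10 = -4·-21362 + 1·5196 + 2·-1263 + -1·306 = 87812
  a_11 = -4·87812 + 1·-21362 + 2·5196 + -1·-1263 = -360955
  a_12 = -4·-360955 + 1·87812 + 2·-21362 + -1·5196 = 1483712
  a_13 = -4·1483712 + 1·-360955 + 2·87812 + -1·-21362 = -6098817

-4,1,2,-1 ; -6098817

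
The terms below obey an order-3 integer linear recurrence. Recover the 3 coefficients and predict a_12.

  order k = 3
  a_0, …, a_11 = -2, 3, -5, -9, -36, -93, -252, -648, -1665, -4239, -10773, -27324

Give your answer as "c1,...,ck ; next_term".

  a_3 = 3·-5 + 0·3 + -3·-2 = -9
  a_4 = 3·-9 + 0·-5 + -3·3 = -36
  a_5 = 3·-36 + 0·-9 + -3·-5 = -93
  a_6 = 3·-93 + 0·-36 + -3·-9 = -252
  a_7 = 3·-252 + 0·-93 + -3·-36 = -648
  a_8 = 3·-648 + 0·-252 + -3·-93 = -1665
  a_9 = 3·-1665 + 0·-648 + -3·-252 = -4239
  a_10 = 3·-4239 + 0·-1665 + -3·-648 = -10773
  a_11 = 3·-10773 + 0·-4239 + -3·-1665 = -27324
  a_12 = 3·-27324 + 0·-10773 + -3·-4239 = -69255

3,0,-3 ; -69255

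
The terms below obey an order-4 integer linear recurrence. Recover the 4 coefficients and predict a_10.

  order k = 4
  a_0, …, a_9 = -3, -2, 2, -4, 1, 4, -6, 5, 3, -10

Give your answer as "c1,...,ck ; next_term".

  a_4 = 0·-4 + 0·2 + 1·-2 + -1·-3 = 1
  a_5 = 0·1 + 0·-4 + 1·2 + -1·-2 = 4
  a_6 = 0·4 + 0·1 + 1·-4 + -1·2 = -6
  a_7 = 0·-6 + 0·4 + 1·1 + -1·-4 = 5
  a_8 = 0·5 + 0·-6 + 1·4 + -1·1 = 3
  a_9 = 0·3 + 0·5 + 1·-6 + -1·4 = -10
  a_10 = 0·-10 + 0·3 + 1·5 + -1·-6 = 11

0,0,1,-1 ; 11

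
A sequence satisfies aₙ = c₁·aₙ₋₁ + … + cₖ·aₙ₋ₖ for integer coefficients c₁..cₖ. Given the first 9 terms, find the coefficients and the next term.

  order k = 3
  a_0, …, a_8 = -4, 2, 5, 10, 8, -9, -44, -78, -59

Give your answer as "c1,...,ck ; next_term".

  a_3 = 2·5 + -2·2 + -1·-4 = 10
  a_4 = 2·10 + -2·5 + -1·2 = 8
  a_5 = 2·8 + -2·10 + -1·5 = -9
  a_6 = 2·-9 + -2·8 + -1·10 = -44
  a_7 = 2·-44 + -2·-9 + -1·8 = -78
  a_8 = 2·-78 + -2·-44 + -1·-9 = -59
  a_9 = 2·-59 + -2·-78 + -1·-44 = 82

2,-2,-1 ; 82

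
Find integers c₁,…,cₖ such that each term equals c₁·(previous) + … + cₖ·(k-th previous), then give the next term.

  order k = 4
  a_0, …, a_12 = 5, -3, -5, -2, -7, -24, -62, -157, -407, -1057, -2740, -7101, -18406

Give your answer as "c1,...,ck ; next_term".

2,1,1,1 ; -47710

  a_4 = 2·-2 + 1·-5 + 1·-3 + 1·5 = -7
  a_5 = 2·-7 + 1·-2 + 1·-5 + 1·-3 = -24
  a_6 = 2·-24 + 1·-7 + 1·-2 + 1·-5 = -62
  a_7 = 2·-62 + 1·-24 + 1·-7 + 1·-2 = -157
  a_8 = 2·-157 + 1·-62 + 1·-24 + 1·-7 = -407
  a_9 = 2·-407 + 1·-157 + 1·-62 + 1·-24 = -1057
  a_10 = 2·-1057 + 1·-407 + 1·-157 + 1·-62 = -2740
  a_11 = 2·-2740 + 1·-1057 + 1·-407 + 1·-157 = -7101
  a_12 = 2·-7101 + 1·-2740 + 1·-1057 + 1·-407 = -18406
  a_13 = 2·-18406 + 1·-7101 + 1·-2740 + 1·-1057 = -47710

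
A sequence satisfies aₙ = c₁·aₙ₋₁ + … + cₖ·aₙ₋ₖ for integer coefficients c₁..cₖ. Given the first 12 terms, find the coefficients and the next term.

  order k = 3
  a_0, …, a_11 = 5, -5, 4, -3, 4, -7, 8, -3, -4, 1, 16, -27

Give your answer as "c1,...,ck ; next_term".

-2,-3,-2 ; 4

  a_3 = -2·4 + -3·-5 + -2·5 = -3
  a_4 = -2·-3 + -3·4 + -2·-5 = 4
  a_5 = -2·4 + -3·-3 + -2·4 = -7
  a_6 = -2·-7 + -3·4 + -2·-3 = 8
  a_7 = -2·8 + -3·-7 + -2·4 = -3
  a_8 = -2·-3 + -3·8 + -2·-7 = -4
  a_9 = -2·-4 + -3·-3 + -2·8 = 1
  a_10 = -2·1 + -3·-4 + -2·-3 = 16
  a_11 = -2·16 + -3·1 + -2·-4 = -27
  a_12 = -2·-27 + -3·16 + -2·1 = 4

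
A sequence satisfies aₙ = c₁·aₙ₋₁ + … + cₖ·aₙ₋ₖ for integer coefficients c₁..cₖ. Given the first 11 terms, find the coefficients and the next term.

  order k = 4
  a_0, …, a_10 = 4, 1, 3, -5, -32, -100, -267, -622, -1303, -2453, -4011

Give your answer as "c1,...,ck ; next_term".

3,-1,-2,-3 ; -5108

  a_4 = 3·-5 + -1·3 + -2·1 + -3·4 = -32
  a_5 = 3·-32 + -1·-5 + -2·3 + -3·1 = -100
  a_6 = 3·-100 + -1·-32 + -2·-5 + -3·3 = -267
  a_7 = 3·-267 + -1·-100 + -2·-32 + -3·-5 = -622
  a_8 = 3·-622 + -1·-267 + -2·-100 + -3·-32 = -1303
  a_9 = 3·-1303 + -1·-622 + -2·-267 + -3·-100 = -2453
  a_10 = 3·-2453 + -1·-1303 + -2·-622 + -3·-267 = -4011
  a_11 = 3·-4011 + -1·-2453 + -2·-1303 + -3·-622 = -5108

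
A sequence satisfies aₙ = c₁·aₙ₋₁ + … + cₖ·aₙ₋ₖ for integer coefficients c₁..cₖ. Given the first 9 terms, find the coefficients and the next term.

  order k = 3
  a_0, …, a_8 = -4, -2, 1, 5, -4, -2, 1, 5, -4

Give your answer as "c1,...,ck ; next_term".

  a_3 = -1·1 + -1·-2 + -1·-4 = 5
  a_4 = -1·5 + -1·1 + -1·-2 = -4
  a_5 = -1·-4 + -1·5 + -1·1 = -2
  a_6 = -1·-2 + -1·-4 + -1·5 = 1
  a_7 = -1·1 + -1·-2 + -1·-4 = 5
  a_8 = -1·5 + -1·1 + -1·-2 = -4
  a_9 = -1·-4 + -1·5 + -1·1 = -2

-1,-1,-1 ; -2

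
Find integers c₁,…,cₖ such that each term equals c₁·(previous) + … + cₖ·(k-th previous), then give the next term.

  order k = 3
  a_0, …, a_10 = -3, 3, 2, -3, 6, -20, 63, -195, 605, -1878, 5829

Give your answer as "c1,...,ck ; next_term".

-3,0,-1 ; -18092

  a_3 = -3·2 + 0·3 + -1·-3 = -3
  a_4 = -3·-3 + 0·2 + -1·3 = 6
  a_5 = -3·6 + 0·-3 + -1·2 = -20
  a_6 = -3·-20 + 0·6 + -1·-3 = 63
  a_7 = -3·63 + 0·-20 + -1·6 = -195
  a_8 = -3·-195 + 0·63 + -1·-20 = 605
  a_9 = -3·605 + 0·-195 + -1·63 = -1878
  a_10 = -3·-1878 + 0·605 + -1·-195 = 5829
  a_11 = -3·5829 + 0·-1878 + -1·605 = -18092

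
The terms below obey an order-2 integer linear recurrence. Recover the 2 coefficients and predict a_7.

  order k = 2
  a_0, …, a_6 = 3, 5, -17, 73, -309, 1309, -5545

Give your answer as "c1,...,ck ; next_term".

-4,1 ; 23489

  a_2 = -4·5 + 1·3 = -17
  a_3 = -4·-17 + 1·5 = 73
  a_4 = -4·73 + 1·-17 = -309
  a_5 = -4·-309 + 1·73 = 1309
  a_6 = -4·1309 + 1·-309 = -5545
  a_7 = -4·-5545 + 1·1309 = 23489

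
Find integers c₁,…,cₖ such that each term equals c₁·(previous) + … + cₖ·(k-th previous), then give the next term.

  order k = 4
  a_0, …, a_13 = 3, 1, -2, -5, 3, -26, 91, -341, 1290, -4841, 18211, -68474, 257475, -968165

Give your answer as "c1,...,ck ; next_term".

-3,3,0,-2 ; 3640498

  a_4 = -3·-5 + 3·-2 + 0·1 + -2·3 = 3
  a_5 = -3·3 + 3·-5 + 0·-2 + -2·1 = -26
  a_6 = -3·-26 + 3·3 + 0·-5 + -2·-2 = 91
  a_7 = -3·91 + 3·-26 + 0·3 + -2·-5 = -341
  a_8 = -3·-341 + 3·91 + 0·-26 + -2·3 = 1290
  a_9 = -3·1290 + 3·-341 + 0·91 + -2·-26 = -4841
  a_10 = -3·-4841 + 3·1290 + 0·-341 + -2·91 = 18211
  a_11 = -3·18211 + 3·-4841 + 0·1290 + -2·-341 = -68474
  a_12 = -3·-68474 + 3·18211 + 0·-4841 + -2·1290 = 257475
  a_13 = -3·257475 + 3·-68474 + 0·18211 + -2·-4841 = -968165
  a_14 = -3·-968165 + 3·257475 + 0·-68474 + -2·18211 = 3640498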